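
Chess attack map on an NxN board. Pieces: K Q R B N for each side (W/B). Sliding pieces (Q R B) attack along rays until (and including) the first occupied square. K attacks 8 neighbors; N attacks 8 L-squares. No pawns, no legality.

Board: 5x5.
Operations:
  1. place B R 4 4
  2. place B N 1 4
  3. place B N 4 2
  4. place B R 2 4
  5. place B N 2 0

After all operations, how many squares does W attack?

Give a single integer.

Op 1: place BR@(4,4)
Op 2: place BN@(1,4)
Op 3: place BN@(4,2)
Op 4: place BR@(2,4)
Op 5: place BN@(2,0)
Per-piece attacks for W:
Union (0 distinct): (none)

Answer: 0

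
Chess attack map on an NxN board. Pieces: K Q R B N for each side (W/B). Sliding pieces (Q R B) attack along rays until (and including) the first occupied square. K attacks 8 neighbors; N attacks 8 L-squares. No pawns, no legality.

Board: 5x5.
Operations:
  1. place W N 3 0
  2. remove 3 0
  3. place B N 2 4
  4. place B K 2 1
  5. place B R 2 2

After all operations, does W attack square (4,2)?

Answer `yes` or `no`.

Op 1: place WN@(3,0)
Op 2: remove (3,0)
Op 3: place BN@(2,4)
Op 4: place BK@(2,1)
Op 5: place BR@(2,2)
Per-piece attacks for W:
W attacks (4,2): no

Answer: no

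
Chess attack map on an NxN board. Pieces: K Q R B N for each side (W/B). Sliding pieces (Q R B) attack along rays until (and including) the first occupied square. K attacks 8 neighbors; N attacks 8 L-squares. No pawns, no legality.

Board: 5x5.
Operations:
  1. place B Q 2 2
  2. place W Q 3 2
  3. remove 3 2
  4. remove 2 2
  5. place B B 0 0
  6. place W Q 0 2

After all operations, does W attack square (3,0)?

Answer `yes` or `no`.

Op 1: place BQ@(2,2)
Op 2: place WQ@(3,2)
Op 3: remove (3,2)
Op 4: remove (2,2)
Op 5: place BB@(0,0)
Op 6: place WQ@(0,2)
Per-piece attacks for W:
  WQ@(0,2): attacks (0,3) (0,4) (0,1) (0,0) (1,2) (2,2) (3,2) (4,2) (1,3) (2,4) (1,1) (2,0) [ray(0,-1) blocked at (0,0)]
W attacks (3,0): no

Answer: no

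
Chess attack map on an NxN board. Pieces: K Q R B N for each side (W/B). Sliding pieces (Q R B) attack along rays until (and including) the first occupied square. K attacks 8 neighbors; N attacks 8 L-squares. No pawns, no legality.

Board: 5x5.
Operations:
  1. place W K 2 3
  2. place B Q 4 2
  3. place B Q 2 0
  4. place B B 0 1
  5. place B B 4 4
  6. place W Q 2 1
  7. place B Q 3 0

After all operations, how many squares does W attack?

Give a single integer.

Answer: 18

Derivation:
Op 1: place WK@(2,3)
Op 2: place BQ@(4,2)
Op 3: place BQ@(2,0)
Op 4: place BB@(0,1)
Op 5: place BB@(4,4)
Op 6: place WQ@(2,1)
Op 7: place BQ@(3,0)
Per-piece attacks for W:
  WQ@(2,1): attacks (2,2) (2,3) (2,0) (3,1) (4,1) (1,1) (0,1) (3,2) (4,3) (3,0) (1,2) (0,3) (1,0) [ray(0,1) blocked at (2,3); ray(0,-1) blocked at (2,0); ray(-1,0) blocked at (0,1); ray(1,-1) blocked at (3,0)]
  WK@(2,3): attacks (2,4) (2,2) (3,3) (1,3) (3,4) (3,2) (1,4) (1,2)
Union (18 distinct): (0,1) (0,3) (1,0) (1,1) (1,2) (1,3) (1,4) (2,0) (2,2) (2,3) (2,4) (3,0) (3,1) (3,2) (3,3) (3,4) (4,1) (4,3)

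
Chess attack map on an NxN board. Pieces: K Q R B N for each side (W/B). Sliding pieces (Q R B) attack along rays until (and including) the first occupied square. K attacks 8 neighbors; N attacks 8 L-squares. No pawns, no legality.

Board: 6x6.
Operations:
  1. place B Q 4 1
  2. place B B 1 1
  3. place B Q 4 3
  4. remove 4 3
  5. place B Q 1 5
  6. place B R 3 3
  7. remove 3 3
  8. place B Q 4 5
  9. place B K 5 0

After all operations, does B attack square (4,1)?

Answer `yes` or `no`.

Op 1: place BQ@(4,1)
Op 2: place BB@(1,1)
Op 3: place BQ@(4,3)
Op 4: remove (4,3)
Op 5: place BQ@(1,5)
Op 6: place BR@(3,3)
Op 7: remove (3,3)
Op 8: place BQ@(4,5)
Op 9: place BK@(5,0)
Per-piece attacks for B:
  BB@(1,1): attacks (2,2) (3,3) (4,4) (5,5) (2,0) (0,2) (0,0)
  BQ@(1,5): attacks (1,4) (1,3) (1,2) (1,1) (2,5) (3,5) (4,5) (0,5) (2,4) (3,3) (4,2) (5,1) (0,4) [ray(0,-1) blocked at (1,1); ray(1,0) blocked at (4,5)]
  BQ@(4,1): attacks (4,2) (4,3) (4,4) (4,5) (4,0) (5,1) (3,1) (2,1) (1,1) (5,2) (5,0) (3,2) (2,3) (1,4) (0,5) (3,0) [ray(0,1) blocked at (4,5); ray(-1,0) blocked at (1,1); ray(1,-1) blocked at (5,0)]
  BQ@(4,5): attacks (4,4) (4,3) (4,2) (4,1) (5,5) (3,5) (2,5) (1,5) (5,4) (3,4) (2,3) (1,2) (0,1) [ray(0,-1) blocked at (4,1); ray(-1,0) blocked at (1,5)]
  BK@(5,0): attacks (5,1) (4,0) (4,1)
B attacks (4,1): yes

Answer: yes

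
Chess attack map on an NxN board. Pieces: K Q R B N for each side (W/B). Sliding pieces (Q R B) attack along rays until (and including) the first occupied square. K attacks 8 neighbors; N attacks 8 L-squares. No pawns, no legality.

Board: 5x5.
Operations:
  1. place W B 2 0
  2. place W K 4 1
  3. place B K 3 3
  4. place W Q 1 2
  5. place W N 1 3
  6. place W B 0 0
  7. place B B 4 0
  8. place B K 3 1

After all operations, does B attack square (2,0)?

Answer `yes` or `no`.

Op 1: place WB@(2,0)
Op 2: place WK@(4,1)
Op 3: place BK@(3,3)
Op 4: place WQ@(1,2)
Op 5: place WN@(1,3)
Op 6: place WB@(0,0)
Op 7: place BB@(4,0)
Op 8: place BK@(3,1)
Per-piece attacks for B:
  BK@(3,1): attacks (3,2) (3,0) (4,1) (2,1) (4,2) (4,0) (2,2) (2,0)
  BK@(3,3): attacks (3,4) (3,2) (4,3) (2,3) (4,4) (4,2) (2,4) (2,2)
  BB@(4,0): attacks (3,1) [ray(-1,1) blocked at (3,1)]
B attacks (2,0): yes

Answer: yes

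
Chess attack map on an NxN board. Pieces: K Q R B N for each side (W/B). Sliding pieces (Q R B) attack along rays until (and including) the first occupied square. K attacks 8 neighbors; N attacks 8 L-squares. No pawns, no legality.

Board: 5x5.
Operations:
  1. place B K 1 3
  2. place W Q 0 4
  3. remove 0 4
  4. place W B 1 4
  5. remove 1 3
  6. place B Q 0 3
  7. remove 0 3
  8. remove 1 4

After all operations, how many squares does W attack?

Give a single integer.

Answer: 0

Derivation:
Op 1: place BK@(1,3)
Op 2: place WQ@(0,4)
Op 3: remove (0,4)
Op 4: place WB@(1,4)
Op 5: remove (1,3)
Op 6: place BQ@(0,3)
Op 7: remove (0,3)
Op 8: remove (1,4)
Per-piece attacks for W:
Union (0 distinct): (none)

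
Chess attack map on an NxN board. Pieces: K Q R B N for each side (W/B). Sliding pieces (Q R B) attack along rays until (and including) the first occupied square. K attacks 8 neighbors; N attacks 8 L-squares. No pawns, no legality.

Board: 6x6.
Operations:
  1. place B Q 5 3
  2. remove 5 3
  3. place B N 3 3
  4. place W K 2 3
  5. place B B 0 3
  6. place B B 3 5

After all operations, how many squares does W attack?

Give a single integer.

Answer: 8

Derivation:
Op 1: place BQ@(5,3)
Op 2: remove (5,3)
Op 3: place BN@(3,3)
Op 4: place WK@(2,3)
Op 5: place BB@(0,3)
Op 6: place BB@(3,5)
Per-piece attacks for W:
  WK@(2,3): attacks (2,4) (2,2) (3,3) (1,3) (3,4) (3,2) (1,4) (1,2)
Union (8 distinct): (1,2) (1,3) (1,4) (2,2) (2,4) (3,2) (3,3) (3,4)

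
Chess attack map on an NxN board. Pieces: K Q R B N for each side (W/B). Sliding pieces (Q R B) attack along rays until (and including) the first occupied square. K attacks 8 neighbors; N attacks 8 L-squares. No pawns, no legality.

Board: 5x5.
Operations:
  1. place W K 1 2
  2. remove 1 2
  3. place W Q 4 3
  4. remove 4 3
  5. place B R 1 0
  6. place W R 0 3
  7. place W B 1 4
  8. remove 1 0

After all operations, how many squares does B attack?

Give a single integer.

Answer: 0

Derivation:
Op 1: place WK@(1,2)
Op 2: remove (1,2)
Op 3: place WQ@(4,3)
Op 4: remove (4,3)
Op 5: place BR@(1,0)
Op 6: place WR@(0,3)
Op 7: place WB@(1,4)
Op 8: remove (1,0)
Per-piece attacks for B:
Union (0 distinct): (none)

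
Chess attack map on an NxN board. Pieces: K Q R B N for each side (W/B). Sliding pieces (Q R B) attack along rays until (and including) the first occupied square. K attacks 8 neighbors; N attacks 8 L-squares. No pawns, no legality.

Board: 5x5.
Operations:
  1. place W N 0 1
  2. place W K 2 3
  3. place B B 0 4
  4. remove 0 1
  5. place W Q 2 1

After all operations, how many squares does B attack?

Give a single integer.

Op 1: place WN@(0,1)
Op 2: place WK@(2,3)
Op 3: place BB@(0,4)
Op 4: remove (0,1)
Op 5: place WQ@(2,1)
Per-piece attacks for B:
  BB@(0,4): attacks (1,3) (2,2) (3,1) (4,0)
Union (4 distinct): (1,3) (2,2) (3,1) (4,0)

Answer: 4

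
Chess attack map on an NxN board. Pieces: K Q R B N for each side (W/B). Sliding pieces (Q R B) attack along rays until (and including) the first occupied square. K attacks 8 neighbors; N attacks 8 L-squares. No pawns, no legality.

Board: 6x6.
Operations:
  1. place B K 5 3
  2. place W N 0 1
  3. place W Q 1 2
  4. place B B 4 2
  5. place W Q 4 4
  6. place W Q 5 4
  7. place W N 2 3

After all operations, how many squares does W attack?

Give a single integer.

Answer: 28

Derivation:
Op 1: place BK@(5,3)
Op 2: place WN@(0,1)
Op 3: place WQ@(1,2)
Op 4: place BB@(4,2)
Op 5: place WQ@(4,4)
Op 6: place WQ@(5,4)
Op 7: place WN@(2,3)
Per-piece attacks for W:
  WN@(0,1): attacks (1,3) (2,2) (2,0)
  WQ@(1,2): attacks (1,3) (1,4) (1,5) (1,1) (1,0) (2,2) (3,2) (4,2) (0,2) (2,3) (2,1) (3,0) (0,3) (0,1) [ray(1,0) blocked at (4,2); ray(1,1) blocked at (2,3); ray(-1,-1) blocked at (0,1)]
  WN@(2,3): attacks (3,5) (4,4) (1,5) (0,4) (3,1) (4,2) (1,1) (0,2)
  WQ@(4,4): attacks (4,5) (4,3) (4,2) (5,4) (3,4) (2,4) (1,4) (0,4) (5,5) (5,3) (3,5) (3,3) (2,2) (1,1) (0,0) [ray(0,-1) blocked at (4,2); ray(1,0) blocked at (5,4); ray(1,-1) blocked at (5,3)]
  WQ@(5,4): attacks (5,5) (5,3) (4,4) (4,5) (4,3) (3,2) (2,1) (1,0) [ray(0,-1) blocked at (5,3); ray(-1,0) blocked at (4,4)]
Union (28 distinct): (0,0) (0,1) (0,2) (0,3) (0,4) (1,0) (1,1) (1,3) (1,4) (1,5) (2,0) (2,1) (2,2) (2,3) (2,4) (3,0) (3,1) (3,2) (3,3) (3,4) (3,5) (4,2) (4,3) (4,4) (4,5) (5,3) (5,4) (5,5)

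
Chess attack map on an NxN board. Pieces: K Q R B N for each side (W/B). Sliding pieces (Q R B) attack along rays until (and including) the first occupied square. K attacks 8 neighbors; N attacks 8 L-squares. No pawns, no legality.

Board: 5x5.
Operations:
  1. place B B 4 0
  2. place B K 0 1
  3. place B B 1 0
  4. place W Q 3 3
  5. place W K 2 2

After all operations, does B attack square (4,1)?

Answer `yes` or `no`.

Op 1: place BB@(4,0)
Op 2: place BK@(0,1)
Op 3: place BB@(1,0)
Op 4: place WQ@(3,3)
Op 5: place WK@(2,2)
Per-piece attacks for B:
  BK@(0,1): attacks (0,2) (0,0) (1,1) (1,2) (1,0)
  BB@(1,0): attacks (2,1) (3,2) (4,3) (0,1) [ray(-1,1) blocked at (0,1)]
  BB@(4,0): attacks (3,1) (2,2) [ray(-1,1) blocked at (2,2)]
B attacks (4,1): no

Answer: no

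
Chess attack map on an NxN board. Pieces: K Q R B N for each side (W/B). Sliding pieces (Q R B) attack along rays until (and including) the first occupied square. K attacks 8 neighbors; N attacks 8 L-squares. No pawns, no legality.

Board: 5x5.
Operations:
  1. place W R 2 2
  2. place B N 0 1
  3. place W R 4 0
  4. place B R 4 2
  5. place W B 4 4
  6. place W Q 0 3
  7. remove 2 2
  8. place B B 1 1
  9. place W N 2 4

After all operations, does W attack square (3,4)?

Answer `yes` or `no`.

Answer: no

Derivation:
Op 1: place WR@(2,2)
Op 2: place BN@(0,1)
Op 3: place WR@(4,0)
Op 4: place BR@(4,2)
Op 5: place WB@(4,4)
Op 6: place WQ@(0,3)
Op 7: remove (2,2)
Op 8: place BB@(1,1)
Op 9: place WN@(2,4)
Per-piece attacks for W:
  WQ@(0,3): attacks (0,4) (0,2) (0,1) (1,3) (2,3) (3,3) (4,3) (1,4) (1,2) (2,1) (3,0) [ray(0,-1) blocked at (0,1)]
  WN@(2,4): attacks (3,2) (4,3) (1,2) (0,3)
  WR@(4,0): attacks (4,1) (4,2) (3,0) (2,0) (1,0) (0,0) [ray(0,1) blocked at (4,2)]
  WB@(4,4): attacks (3,3) (2,2) (1,1) [ray(-1,-1) blocked at (1,1)]
W attacks (3,4): no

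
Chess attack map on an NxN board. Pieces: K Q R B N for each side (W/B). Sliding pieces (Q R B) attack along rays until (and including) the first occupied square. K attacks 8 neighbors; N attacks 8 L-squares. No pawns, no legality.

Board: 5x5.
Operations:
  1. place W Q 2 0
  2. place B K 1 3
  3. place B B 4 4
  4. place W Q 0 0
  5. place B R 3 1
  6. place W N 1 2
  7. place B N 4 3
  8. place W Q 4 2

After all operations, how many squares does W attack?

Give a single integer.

Op 1: place WQ@(2,0)
Op 2: place BK@(1,3)
Op 3: place BB@(4,4)
Op 4: place WQ@(0,0)
Op 5: place BR@(3,1)
Op 6: place WN@(1,2)
Op 7: place BN@(4,3)
Op 8: place WQ@(4,2)
Per-piece attacks for W:
  WQ@(0,0): attacks (0,1) (0,2) (0,3) (0,4) (1,0) (2,0) (1,1) (2,2) (3,3) (4,4) [ray(1,0) blocked at (2,0); ray(1,1) blocked at (4,4)]
  WN@(1,2): attacks (2,4) (3,3) (0,4) (2,0) (3,1) (0,0)
  WQ@(2,0): attacks (2,1) (2,2) (2,3) (2,4) (3,0) (4,0) (1,0) (0,0) (3,1) (1,1) (0,2) [ray(-1,0) blocked at (0,0); ray(1,1) blocked at (3,1)]
  WQ@(4,2): attacks (4,3) (4,1) (4,0) (3,2) (2,2) (1,2) (3,3) (2,4) (3,1) [ray(0,1) blocked at (4,3); ray(-1,0) blocked at (1,2); ray(-1,-1) blocked at (3,1)]
Union (21 distinct): (0,0) (0,1) (0,2) (0,3) (0,4) (1,0) (1,1) (1,2) (2,0) (2,1) (2,2) (2,3) (2,4) (3,0) (3,1) (3,2) (3,3) (4,0) (4,1) (4,3) (4,4)

Answer: 21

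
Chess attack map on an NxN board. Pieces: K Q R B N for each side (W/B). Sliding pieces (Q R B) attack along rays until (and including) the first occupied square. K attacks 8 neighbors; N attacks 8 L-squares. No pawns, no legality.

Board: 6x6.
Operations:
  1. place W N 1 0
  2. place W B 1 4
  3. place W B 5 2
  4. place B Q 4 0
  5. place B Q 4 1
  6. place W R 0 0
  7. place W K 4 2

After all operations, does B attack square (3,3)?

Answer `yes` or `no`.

Op 1: place WN@(1,0)
Op 2: place WB@(1,4)
Op 3: place WB@(5,2)
Op 4: place BQ@(4,0)
Op 5: place BQ@(4,1)
Op 6: place WR@(0,0)
Op 7: place WK@(4,2)
Per-piece attacks for B:
  BQ@(4,0): attacks (4,1) (5,0) (3,0) (2,0) (1,0) (5,1) (3,1) (2,2) (1,3) (0,4) [ray(0,1) blocked at (4,1); ray(-1,0) blocked at (1,0)]
  BQ@(4,1): attacks (4,2) (4,0) (5,1) (3,1) (2,1) (1,1) (0,1) (5,2) (5,0) (3,2) (2,3) (1,4) (3,0) [ray(0,1) blocked at (4,2); ray(0,-1) blocked at (4,0); ray(1,1) blocked at (5,2); ray(-1,1) blocked at (1,4)]
B attacks (3,3): no

Answer: no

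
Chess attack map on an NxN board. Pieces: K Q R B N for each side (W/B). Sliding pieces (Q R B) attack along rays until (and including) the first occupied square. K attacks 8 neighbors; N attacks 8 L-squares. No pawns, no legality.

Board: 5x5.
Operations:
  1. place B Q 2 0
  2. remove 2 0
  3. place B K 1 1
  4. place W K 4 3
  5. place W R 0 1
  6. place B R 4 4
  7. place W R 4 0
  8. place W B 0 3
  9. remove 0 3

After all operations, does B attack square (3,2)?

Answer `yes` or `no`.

Answer: no

Derivation:
Op 1: place BQ@(2,0)
Op 2: remove (2,0)
Op 3: place BK@(1,1)
Op 4: place WK@(4,3)
Op 5: place WR@(0,1)
Op 6: place BR@(4,4)
Op 7: place WR@(4,0)
Op 8: place WB@(0,3)
Op 9: remove (0,3)
Per-piece attacks for B:
  BK@(1,1): attacks (1,2) (1,0) (2,1) (0,1) (2,2) (2,0) (0,2) (0,0)
  BR@(4,4): attacks (4,3) (3,4) (2,4) (1,4) (0,4) [ray(0,-1) blocked at (4,3)]
B attacks (3,2): no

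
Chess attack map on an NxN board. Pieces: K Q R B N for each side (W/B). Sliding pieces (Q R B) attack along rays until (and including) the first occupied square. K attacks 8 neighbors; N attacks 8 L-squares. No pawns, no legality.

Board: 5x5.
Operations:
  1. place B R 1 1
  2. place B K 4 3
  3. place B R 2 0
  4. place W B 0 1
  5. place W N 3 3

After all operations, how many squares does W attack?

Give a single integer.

Op 1: place BR@(1,1)
Op 2: place BK@(4,3)
Op 3: place BR@(2,0)
Op 4: place WB@(0,1)
Op 5: place WN@(3,3)
Per-piece attacks for W:
  WB@(0,1): attacks (1,2) (2,3) (3,4) (1,0)
  WN@(3,3): attacks (1,4) (4,1) (2,1) (1,2)
Union (7 distinct): (1,0) (1,2) (1,4) (2,1) (2,3) (3,4) (4,1)

Answer: 7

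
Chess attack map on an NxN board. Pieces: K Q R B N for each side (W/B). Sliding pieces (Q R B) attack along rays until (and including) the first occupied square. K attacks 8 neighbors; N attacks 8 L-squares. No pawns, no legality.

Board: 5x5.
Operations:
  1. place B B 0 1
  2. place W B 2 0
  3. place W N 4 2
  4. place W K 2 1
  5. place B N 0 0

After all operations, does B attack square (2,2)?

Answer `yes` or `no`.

Answer: no

Derivation:
Op 1: place BB@(0,1)
Op 2: place WB@(2,0)
Op 3: place WN@(4,2)
Op 4: place WK@(2,1)
Op 5: place BN@(0,0)
Per-piece attacks for B:
  BN@(0,0): attacks (1,2) (2,1)
  BB@(0,1): attacks (1,2) (2,3) (3,4) (1,0)
B attacks (2,2): no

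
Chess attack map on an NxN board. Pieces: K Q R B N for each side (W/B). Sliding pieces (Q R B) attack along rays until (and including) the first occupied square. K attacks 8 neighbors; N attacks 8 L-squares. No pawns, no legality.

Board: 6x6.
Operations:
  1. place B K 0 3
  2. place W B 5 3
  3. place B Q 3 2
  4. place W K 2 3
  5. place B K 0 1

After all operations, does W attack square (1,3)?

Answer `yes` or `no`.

Answer: yes

Derivation:
Op 1: place BK@(0,3)
Op 2: place WB@(5,3)
Op 3: place BQ@(3,2)
Op 4: place WK@(2,3)
Op 5: place BK@(0,1)
Per-piece attacks for W:
  WK@(2,3): attacks (2,4) (2,2) (3,3) (1,3) (3,4) (3,2) (1,4) (1,2)
  WB@(5,3): attacks (4,4) (3,5) (4,2) (3,1) (2,0)
W attacks (1,3): yes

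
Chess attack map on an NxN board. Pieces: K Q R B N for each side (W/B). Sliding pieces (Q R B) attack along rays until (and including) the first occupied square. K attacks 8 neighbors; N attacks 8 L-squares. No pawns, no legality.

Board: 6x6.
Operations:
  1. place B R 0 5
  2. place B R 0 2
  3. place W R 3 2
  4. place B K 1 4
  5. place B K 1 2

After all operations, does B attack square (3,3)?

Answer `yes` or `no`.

Op 1: place BR@(0,5)
Op 2: place BR@(0,2)
Op 3: place WR@(3,2)
Op 4: place BK@(1,4)
Op 5: place BK@(1,2)
Per-piece attacks for B:
  BR@(0,2): attacks (0,3) (0,4) (0,5) (0,1) (0,0) (1,2) [ray(0,1) blocked at (0,5); ray(1,0) blocked at (1,2)]
  BR@(0,5): attacks (0,4) (0,3) (0,2) (1,5) (2,5) (3,5) (4,5) (5,5) [ray(0,-1) blocked at (0,2)]
  BK@(1,2): attacks (1,3) (1,1) (2,2) (0,2) (2,3) (2,1) (0,3) (0,1)
  BK@(1,4): attacks (1,5) (1,3) (2,4) (0,4) (2,5) (2,3) (0,5) (0,3)
B attacks (3,3): no

Answer: no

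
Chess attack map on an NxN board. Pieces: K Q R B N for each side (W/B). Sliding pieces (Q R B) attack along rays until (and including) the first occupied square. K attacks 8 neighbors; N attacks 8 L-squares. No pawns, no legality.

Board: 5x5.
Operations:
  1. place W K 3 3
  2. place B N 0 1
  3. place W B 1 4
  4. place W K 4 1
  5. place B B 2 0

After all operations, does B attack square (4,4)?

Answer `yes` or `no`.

Answer: no

Derivation:
Op 1: place WK@(3,3)
Op 2: place BN@(0,1)
Op 3: place WB@(1,4)
Op 4: place WK@(4,1)
Op 5: place BB@(2,0)
Per-piece attacks for B:
  BN@(0,1): attacks (1,3) (2,2) (2,0)
  BB@(2,0): attacks (3,1) (4,2) (1,1) (0,2)
B attacks (4,4): no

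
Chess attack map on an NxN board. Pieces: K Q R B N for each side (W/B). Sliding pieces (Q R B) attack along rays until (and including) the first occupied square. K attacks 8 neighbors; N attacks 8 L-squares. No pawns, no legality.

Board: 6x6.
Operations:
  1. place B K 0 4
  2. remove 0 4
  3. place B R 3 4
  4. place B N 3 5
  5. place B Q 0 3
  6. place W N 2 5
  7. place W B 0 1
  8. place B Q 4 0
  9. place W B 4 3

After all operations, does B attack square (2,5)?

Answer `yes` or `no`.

Answer: yes

Derivation:
Op 1: place BK@(0,4)
Op 2: remove (0,4)
Op 3: place BR@(3,4)
Op 4: place BN@(3,5)
Op 5: place BQ@(0,3)
Op 6: place WN@(2,5)
Op 7: place WB@(0,1)
Op 8: place BQ@(4,0)
Op 9: place WB@(4,3)
Per-piece attacks for B:
  BQ@(0,3): attacks (0,4) (0,5) (0,2) (0,1) (1,3) (2,3) (3,3) (4,3) (1,4) (2,5) (1,2) (2,1) (3,0) [ray(0,-1) blocked at (0,1); ray(1,0) blocked at (4,3); ray(1,1) blocked at (2,5)]
  BR@(3,4): attacks (3,5) (3,3) (3,2) (3,1) (3,0) (4,4) (5,4) (2,4) (1,4) (0,4) [ray(0,1) blocked at (3,5)]
  BN@(3,5): attacks (4,3) (5,4) (2,3) (1,4)
  BQ@(4,0): attacks (4,1) (4,2) (4,3) (5,0) (3,0) (2,0) (1,0) (0,0) (5,1) (3,1) (2,2) (1,3) (0,4) [ray(0,1) blocked at (4,3)]
B attacks (2,5): yes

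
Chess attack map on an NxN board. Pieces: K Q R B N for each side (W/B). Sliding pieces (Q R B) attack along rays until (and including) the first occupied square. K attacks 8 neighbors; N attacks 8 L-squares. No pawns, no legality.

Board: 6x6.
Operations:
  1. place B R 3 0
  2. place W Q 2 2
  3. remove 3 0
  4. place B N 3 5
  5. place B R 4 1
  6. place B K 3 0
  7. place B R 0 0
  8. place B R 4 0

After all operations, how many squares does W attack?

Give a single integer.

Op 1: place BR@(3,0)
Op 2: place WQ@(2,2)
Op 3: remove (3,0)
Op 4: place BN@(3,5)
Op 5: place BR@(4,1)
Op 6: place BK@(3,0)
Op 7: place BR@(0,0)
Op 8: place BR@(4,0)
Per-piece attacks for W:
  WQ@(2,2): attacks (2,3) (2,4) (2,5) (2,1) (2,0) (3,2) (4,2) (5,2) (1,2) (0,2) (3,3) (4,4) (5,5) (3,1) (4,0) (1,3) (0,4) (1,1) (0,0) [ray(1,-1) blocked at (4,0); ray(-1,-1) blocked at (0,0)]
Union (19 distinct): (0,0) (0,2) (0,4) (1,1) (1,2) (1,3) (2,0) (2,1) (2,3) (2,4) (2,5) (3,1) (3,2) (3,3) (4,0) (4,2) (4,4) (5,2) (5,5)

Answer: 19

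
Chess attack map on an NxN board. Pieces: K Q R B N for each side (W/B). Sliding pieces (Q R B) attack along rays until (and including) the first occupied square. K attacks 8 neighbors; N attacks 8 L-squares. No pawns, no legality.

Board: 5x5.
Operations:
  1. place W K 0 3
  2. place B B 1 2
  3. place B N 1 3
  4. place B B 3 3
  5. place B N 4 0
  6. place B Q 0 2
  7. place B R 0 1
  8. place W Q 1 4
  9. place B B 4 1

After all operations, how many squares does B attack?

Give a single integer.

Op 1: place WK@(0,3)
Op 2: place BB@(1,2)
Op 3: place BN@(1,3)
Op 4: place BB@(3,3)
Op 5: place BN@(4,0)
Op 6: place BQ@(0,2)
Op 7: place BR@(0,1)
Op 8: place WQ@(1,4)
Op 9: place BB@(4,1)
Per-piece attacks for B:
  BR@(0,1): attacks (0,2) (0,0) (1,1) (2,1) (3,1) (4,1) [ray(0,1) blocked at (0,2); ray(1,0) blocked at (4,1)]
  BQ@(0,2): attacks (0,3) (0,1) (1,2) (1,3) (1,1) (2,0) [ray(0,1) blocked at (0,3); ray(0,-1) blocked at (0,1); ray(1,0) blocked at (1,2); ray(1,1) blocked at (1,3)]
  BB@(1,2): attacks (2,3) (3,4) (2,1) (3,0) (0,3) (0,1) [ray(-1,1) blocked at (0,3); ray(-1,-1) blocked at (0,1)]
  BN@(1,3): attacks (3,4) (2,1) (3,2) (0,1)
  BB@(3,3): attacks (4,4) (4,2) (2,4) (2,2) (1,1) (0,0)
  BN@(4,0): attacks (3,2) (2,1)
  BB@(4,1): attacks (3,2) (2,3) (1,4) (3,0) [ray(-1,1) blocked at (1,4)]
Union (20 distinct): (0,0) (0,1) (0,2) (0,3) (1,1) (1,2) (1,3) (1,4) (2,0) (2,1) (2,2) (2,3) (2,4) (3,0) (3,1) (3,2) (3,4) (4,1) (4,2) (4,4)

Answer: 20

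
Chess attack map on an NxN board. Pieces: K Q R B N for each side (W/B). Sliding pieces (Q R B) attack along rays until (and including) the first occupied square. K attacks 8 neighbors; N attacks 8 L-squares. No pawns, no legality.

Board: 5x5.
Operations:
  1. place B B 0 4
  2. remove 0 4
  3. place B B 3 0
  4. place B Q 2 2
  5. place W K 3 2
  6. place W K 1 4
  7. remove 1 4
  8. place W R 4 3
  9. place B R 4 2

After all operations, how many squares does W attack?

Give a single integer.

Answer: 11

Derivation:
Op 1: place BB@(0,4)
Op 2: remove (0,4)
Op 3: place BB@(3,0)
Op 4: place BQ@(2,2)
Op 5: place WK@(3,2)
Op 6: place WK@(1,4)
Op 7: remove (1,4)
Op 8: place WR@(4,3)
Op 9: place BR@(4,2)
Per-piece attacks for W:
  WK@(3,2): attacks (3,3) (3,1) (4,2) (2,2) (4,3) (4,1) (2,3) (2,1)
  WR@(4,3): attacks (4,4) (4,2) (3,3) (2,3) (1,3) (0,3) [ray(0,-1) blocked at (4,2)]
Union (11 distinct): (0,3) (1,3) (2,1) (2,2) (2,3) (3,1) (3,3) (4,1) (4,2) (4,3) (4,4)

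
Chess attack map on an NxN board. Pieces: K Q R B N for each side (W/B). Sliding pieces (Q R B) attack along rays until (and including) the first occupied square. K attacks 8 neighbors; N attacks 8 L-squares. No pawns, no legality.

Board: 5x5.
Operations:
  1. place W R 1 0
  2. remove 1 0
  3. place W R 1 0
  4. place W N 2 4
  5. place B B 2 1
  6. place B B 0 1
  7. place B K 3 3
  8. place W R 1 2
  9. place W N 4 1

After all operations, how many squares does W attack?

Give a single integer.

Op 1: place WR@(1,0)
Op 2: remove (1,0)
Op 3: place WR@(1,0)
Op 4: place WN@(2,4)
Op 5: place BB@(2,1)
Op 6: place BB@(0,1)
Op 7: place BK@(3,3)
Op 8: place WR@(1,2)
Op 9: place WN@(4,1)
Per-piece attacks for W:
  WR@(1,0): attacks (1,1) (1,2) (2,0) (3,0) (4,0) (0,0) [ray(0,1) blocked at (1,2)]
  WR@(1,2): attacks (1,3) (1,4) (1,1) (1,0) (2,2) (3,2) (4,2) (0,2) [ray(0,-1) blocked at (1,0)]
  WN@(2,4): attacks (3,2) (4,3) (1,2) (0,3)
  WN@(4,1): attacks (3,3) (2,2) (2,0)
Union (16 distinct): (0,0) (0,2) (0,3) (1,0) (1,1) (1,2) (1,3) (1,4) (2,0) (2,2) (3,0) (3,2) (3,3) (4,0) (4,2) (4,3)

Answer: 16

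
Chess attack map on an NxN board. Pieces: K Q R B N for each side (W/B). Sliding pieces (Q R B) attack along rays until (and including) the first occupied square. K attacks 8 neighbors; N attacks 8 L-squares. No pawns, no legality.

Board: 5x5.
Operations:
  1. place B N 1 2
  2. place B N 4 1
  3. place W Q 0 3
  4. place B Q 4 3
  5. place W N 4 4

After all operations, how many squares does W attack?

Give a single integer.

Op 1: place BN@(1,2)
Op 2: place BN@(4,1)
Op 3: place WQ@(0,3)
Op 4: place BQ@(4,3)
Op 5: place WN@(4,4)
Per-piece attacks for W:
  WQ@(0,3): attacks (0,4) (0,2) (0,1) (0,0) (1,3) (2,3) (3,3) (4,3) (1,4) (1,2) [ray(1,0) blocked at (4,3); ray(1,-1) blocked at (1,2)]
  WN@(4,4): attacks (3,2) (2,3)
Union (11 distinct): (0,0) (0,1) (0,2) (0,4) (1,2) (1,3) (1,4) (2,3) (3,2) (3,3) (4,3)

Answer: 11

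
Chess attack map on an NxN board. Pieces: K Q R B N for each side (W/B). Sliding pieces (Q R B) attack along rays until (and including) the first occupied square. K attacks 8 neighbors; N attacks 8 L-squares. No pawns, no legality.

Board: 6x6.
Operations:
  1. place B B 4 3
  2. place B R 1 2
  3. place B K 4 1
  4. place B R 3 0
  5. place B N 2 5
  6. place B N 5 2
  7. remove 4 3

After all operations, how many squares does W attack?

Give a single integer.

Op 1: place BB@(4,3)
Op 2: place BR@(1,2)
Op 3: place BK@(4,1)
Op 4: place BR@(3,0)
Op 5: place BN@(2,5)
Op 6: place BN@(5,2)
Op 7: remove (4,3)
Per-piece attacks for W:
Union (0 distinct): (none)

Answer: 0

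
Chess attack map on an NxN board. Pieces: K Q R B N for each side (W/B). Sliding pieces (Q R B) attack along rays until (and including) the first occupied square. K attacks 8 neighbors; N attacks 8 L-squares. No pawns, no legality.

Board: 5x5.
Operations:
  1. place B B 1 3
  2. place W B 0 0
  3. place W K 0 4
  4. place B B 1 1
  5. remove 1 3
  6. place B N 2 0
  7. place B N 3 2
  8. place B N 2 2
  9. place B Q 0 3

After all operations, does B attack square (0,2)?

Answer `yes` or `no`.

Answer: yes

Derivation:
Op 1: place BB@(1,3)
Op 2: place WB@(0,0)
Op 3: place WK@(0,4)
Op 4: place BB@(1,1)
Op 5: remove (1,3)
Op 6: place BN@(2,0)
Op 7: place BN@(3,2)
Op 8: place BN@(2,2)
Op 9: place BQ@(0,3)
Per-piece attacks for B:
  BQ@(0,3): attacks (0,4) (0,2) (0,1) (0,0) (1,3) (2,3) (3,3) (4,3) (1,4) (1,2) (2,1) (3,0) [ray(0,1) blocked at (0,4); ray(0,-1) blocked at (0,0)]
  BB@(1,1): attacks (2,2) (2,0) (0,2) (0,0) [ray(1,1) blocked at (2,2); ray(1,-1) blocked at (2,0); ray(-1,-1) blocked at (0,0)]
  BN@(2,0): attacks (3,2) (4,1) (1,2) (0,1)
  BN@(2,2): attacks (3,4) (4,3) (1,4) (0,3) (3,0) (4,1) (1,0) (0,1)
  BN@(3,2): attacks (4,4) (2,4) (1,3) (4,0) (2,0) (1,1)
B attacks (0,2): yes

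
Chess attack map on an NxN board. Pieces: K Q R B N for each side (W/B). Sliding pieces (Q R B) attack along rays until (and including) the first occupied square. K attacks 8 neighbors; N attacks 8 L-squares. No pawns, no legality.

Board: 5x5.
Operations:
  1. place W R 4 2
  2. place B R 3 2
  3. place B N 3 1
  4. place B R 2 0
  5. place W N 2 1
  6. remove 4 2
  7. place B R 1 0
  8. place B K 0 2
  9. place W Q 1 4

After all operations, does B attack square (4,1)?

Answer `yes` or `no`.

Answer: no

Derivation:
Op 1: place WR@(4,2)
Op 2: place BR@(3,2)
Op 3: place BN@(3,1)
Op 4: place BR@(2,0)
Op 5: place WN@(2,1)
Op 6: remove (4,2)
Op 7: place BR@(1,0)
Op 8: place BK@(0,2)
Op 9: place WQ@(1,4)
Per-piece attacks for B:
  BK@(0,2): attacks (0,3) (0,1) (1,2) (1,3) (1,1)
  BR@(1,0): attacks (1,1) (1,2) (1,3) (1,4) (2,0) (0,0) [ray(0,1) blocked at (1,4); ray(1,0) blocked at (2,0)]
  BR@(2,0): attacks (2,1) (3,0) (4,0) (1,0) [ray(0,1) blocked at (2,1); ray(-1,0) blocked at (1,0)]
  BN@(3,1): attacks (4,3) (2,3) (1,2) (1,0)
  BR@(3,2): attacks (3,3) (3,4) (3,1) (4,2) (2,2) (1,2) (0,2) [ray(0,-1) blocked at (3,1); ray(-1,0) blocked at (0,2)]
B attacks (4,1): no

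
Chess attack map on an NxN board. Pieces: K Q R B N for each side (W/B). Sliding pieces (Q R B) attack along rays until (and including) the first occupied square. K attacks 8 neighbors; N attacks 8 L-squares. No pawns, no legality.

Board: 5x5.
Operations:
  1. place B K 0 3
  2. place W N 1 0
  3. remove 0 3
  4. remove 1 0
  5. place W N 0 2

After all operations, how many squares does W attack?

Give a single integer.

Answer: 4

Derivation:
Op 1: place BK@(0,3)
Op 2: place WN@(1,0)
Op 3: remove (0,3)
Op 4: remove (1,0)
Op 5: place WN@(0,2)
Per-piece attacks for W:
  WN@(0,2): attacks (1,4) (2,3) (1,0) (2,1)
Union (4 distinct): (1,0) (1,4) (2,1) (2,3)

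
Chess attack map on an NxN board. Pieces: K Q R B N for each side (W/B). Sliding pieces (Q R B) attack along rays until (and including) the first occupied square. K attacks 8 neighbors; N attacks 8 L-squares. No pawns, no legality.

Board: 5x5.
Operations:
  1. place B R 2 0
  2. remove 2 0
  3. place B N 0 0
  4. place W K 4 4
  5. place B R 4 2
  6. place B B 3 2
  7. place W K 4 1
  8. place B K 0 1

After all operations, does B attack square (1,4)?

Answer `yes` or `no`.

Answer: yes

Derivation:
Op 1: place BR@(2,0)
Op 2: remove (2,0)
Op 3: place BN@(0,0)
Op 4: place WK@(4,4)
Op 5: place BR@(4,2)
Op 6: place BB@(3,2)
Op 7: place WK@(4,1)
Op 8: place BK@(0,1)
Per-piece attacks for B:
  BN@(0,0): attacks (1,2) (2,1)
  BK@(0,1): attacks (0,2) (0,0) (1,1) (1,2) (1,0)
  BB@(3,2): attacks (4,3) (4,1) (2,3) (1,4) (2,1) (1,0) [ray(1,-1) blocked at (4,1)]
  BR@(4,2): attacks (4,3) (4,4) (4,1) (3,2) [ray(0,1) blocked at (4,4); ray(0,-1) blocked at (4,1); ray(-1,0) blocked at (3,2)]
B attacks (1,4): yes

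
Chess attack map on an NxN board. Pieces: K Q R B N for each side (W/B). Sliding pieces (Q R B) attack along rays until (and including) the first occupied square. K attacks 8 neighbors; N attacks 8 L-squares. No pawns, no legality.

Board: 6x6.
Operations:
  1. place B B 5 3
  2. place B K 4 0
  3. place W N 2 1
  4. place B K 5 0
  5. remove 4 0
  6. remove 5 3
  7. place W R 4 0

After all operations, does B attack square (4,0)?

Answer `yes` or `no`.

Answer: yes

Derivation:
Op 1: place BB@(5,3)
Op 2: place BK@(4,0)
Op 3: place WN@(2,1)
Op 4: place BK@(5,0)
Op 5: remove (4,0)
Op 6: remove (5,3)
Op 7: place WR@(4,0)
Per-piece attacks for B:
  BK@(5,0): attacks (5,1) (4,0) (4,1)
B attacks (4,0): yes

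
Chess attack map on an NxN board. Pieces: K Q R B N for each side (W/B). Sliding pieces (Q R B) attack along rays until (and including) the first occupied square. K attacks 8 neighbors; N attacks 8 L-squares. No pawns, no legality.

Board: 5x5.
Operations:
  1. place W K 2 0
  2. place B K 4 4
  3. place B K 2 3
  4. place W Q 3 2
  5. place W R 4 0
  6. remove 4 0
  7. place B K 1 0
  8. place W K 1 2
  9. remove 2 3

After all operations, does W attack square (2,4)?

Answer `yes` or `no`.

Op 1: place WK@(2,0)
Op 2: place BK@(4,4)
Op 3: place BK@(2,3)
Op 4: place WQ@(3,2)
Op 5: place WR@(4,0)
Op 6: remove (4,0)
Op 7: place BK@(1,0)
Op 8: place WK@(1,2)
Op 9: remove (2,3)
Per-piece attacks for W:
  WK@(1,2): attacks (1,3) (1,1) (2,2) (0,2) (2,3) (2,1) (0,3) (0,1)
  WK@(2,0): attacks (2,1) (3,0) (1,0) (3,1) (1,1)
  WQ@(3,2): attacks (3,3) (3,4) (3,1) (3,0) (4,2) (2,2) (1,2) (4,3) (4,1) (2,3) (1,4) (2,1) (1,0) [ray(-1,0) blocked at (1,2); ray(-1,-1) blocked at (1,0)]
W attacks (2,4): no

Answer: no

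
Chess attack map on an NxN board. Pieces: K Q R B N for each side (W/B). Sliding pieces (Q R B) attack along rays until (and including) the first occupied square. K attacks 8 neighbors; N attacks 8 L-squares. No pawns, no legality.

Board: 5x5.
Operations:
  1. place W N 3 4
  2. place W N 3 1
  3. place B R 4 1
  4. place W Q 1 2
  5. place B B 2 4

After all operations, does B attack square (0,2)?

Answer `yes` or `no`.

Answer: yes

Derivation:
Op 1: place WN@(3,4)
Op 2: place WN@(3,1)
Op 3: place BR@(4,1)
Op 4: place WQ@(1,2)
Op 5: place BB@(2,4)
Per-piece attacks for B:
  BB@(2,4): attacks (3,3) (4,2) (1,3) (0,2)
  BR@(4,1): attacks (4,2) (4,3) (4,4) (4,0) (3,1) [ray(-1,0) blocked at (3,1)]
B attacks (0,2): yes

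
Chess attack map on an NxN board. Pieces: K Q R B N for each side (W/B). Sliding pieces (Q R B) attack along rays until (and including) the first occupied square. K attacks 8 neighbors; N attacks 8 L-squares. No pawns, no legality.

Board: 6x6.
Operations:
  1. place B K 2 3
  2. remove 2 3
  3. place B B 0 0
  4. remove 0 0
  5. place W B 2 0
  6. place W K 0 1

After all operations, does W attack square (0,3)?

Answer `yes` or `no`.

Op 1: place BK@(2,3)
Op 2: remove (2,3)
Op 3: place BB@(0,0)
Op 4: remove (0,0)
Op 5: place WB@(2,0)
Op 6: place WK@(0,1)
Per-piece attacks for W:
  WK@(0,1): attacks (0,2) (0,0) (1,1) (1,2) (1,0)
  WB@(2,0): attacks (3,1) (4,2) (5,3) (1,1) (0,2)
W attacks (0,3): no

Answer: no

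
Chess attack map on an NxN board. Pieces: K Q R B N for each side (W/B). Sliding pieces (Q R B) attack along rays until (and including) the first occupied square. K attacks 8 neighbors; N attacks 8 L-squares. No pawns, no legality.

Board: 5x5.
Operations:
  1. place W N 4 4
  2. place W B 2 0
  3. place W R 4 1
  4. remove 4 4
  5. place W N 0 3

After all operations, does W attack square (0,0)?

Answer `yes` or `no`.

Op 1: place WN@(4,4)
Op 2: place WB@(2,0)
Op 3: place WR@(4,1)
Op 4: remove (4,4)
Op 5: place WN@(0,3)
Per-piece attacks for W:
  WN@(0,3): attacks (2,4) (1,1) (2,2)
  WB@(2,0): attacks (3,1) (4,2) (1,1) (0,2)
  WR@(4,1): attacks (4,2) (4,3) (4,4) (4,0) (3,1) (2,1) (1,1) (0,1)
W attacks (0,0): no

Answer: no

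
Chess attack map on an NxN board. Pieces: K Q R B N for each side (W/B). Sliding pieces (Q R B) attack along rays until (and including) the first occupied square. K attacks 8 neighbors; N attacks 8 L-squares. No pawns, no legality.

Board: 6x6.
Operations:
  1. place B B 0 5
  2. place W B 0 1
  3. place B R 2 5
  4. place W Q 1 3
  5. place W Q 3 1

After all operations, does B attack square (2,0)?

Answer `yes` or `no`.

Answer: yes

Derivation:
Op 1: place BB@(0,5)
Op 2: place WB@(0,1)
Op 3: place BR@(2,5)
Op 4: place WQ@(1,3)
Op 5: place WQ@(3,1)
Per-piece attacks for B:
  BB@(0,5): attacks (1,4) (2,3) (3,2) (4,1) (5,0)
  BR@(2,5): attacks (2,4) (2,3) (2,2) (2,1) (2,0) (3,5) (4,5) (5,5) (1,5) (0,5) [ray(-1,0) blocked at (0,5)]
B attacks (2,0): yes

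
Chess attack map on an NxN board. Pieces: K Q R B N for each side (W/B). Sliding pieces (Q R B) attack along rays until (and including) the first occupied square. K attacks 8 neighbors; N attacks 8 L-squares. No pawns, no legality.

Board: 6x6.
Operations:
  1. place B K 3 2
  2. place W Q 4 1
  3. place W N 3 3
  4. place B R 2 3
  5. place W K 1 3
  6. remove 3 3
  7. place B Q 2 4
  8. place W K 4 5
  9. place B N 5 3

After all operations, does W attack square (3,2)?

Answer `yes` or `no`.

Op 1: place BK@(3,2)
Op 2: place WQ@(4,1)
Op 3: place WN@(3,3)
Op 4: place BR@(2,3)
Op 5: place WK@(1,3)
Op 6: remove (3,3)
Op 7: place BQ@(2,4)
Op 8: place WK@(4,5)
Op 9: place BN@(5,3)
Per-piece attacks for W:
  WK@(1,3): attacks (1,4) (1,2) (2,3) (0,3) (2,4) (2,2) (0,4) (0,2)
  WQ@(4,1): attacks (4,2) (4,3) (4,4) (4,5) (4,0) (5,1) (3,1) (2,1) (1,1) (0,1) (5,2) (5,0) (3,2) (3,0) [ray(0,1) blocked at (4,5); ray(-1,1) blocked at (3,2)]
  WK@(4,5): attacks (4,4) (5,5) (3,5) (5,4) (3,4)
W attacks (3,2): yes

Answer: yes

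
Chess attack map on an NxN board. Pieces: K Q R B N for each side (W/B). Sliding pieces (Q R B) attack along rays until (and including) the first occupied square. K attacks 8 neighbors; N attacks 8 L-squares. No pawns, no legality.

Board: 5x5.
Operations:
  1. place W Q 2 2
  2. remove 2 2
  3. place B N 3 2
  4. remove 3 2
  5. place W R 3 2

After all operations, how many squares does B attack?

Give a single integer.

Op 1: place WQ@(2,2)
Op 2: remove (2,2)
Op 3: place BN@(3,2)
Op 4: remove (3,2)
Op 5: place WR@(3,2)
Per-piece attacks for B:
Union (0 distinct): (none)

Answer: 0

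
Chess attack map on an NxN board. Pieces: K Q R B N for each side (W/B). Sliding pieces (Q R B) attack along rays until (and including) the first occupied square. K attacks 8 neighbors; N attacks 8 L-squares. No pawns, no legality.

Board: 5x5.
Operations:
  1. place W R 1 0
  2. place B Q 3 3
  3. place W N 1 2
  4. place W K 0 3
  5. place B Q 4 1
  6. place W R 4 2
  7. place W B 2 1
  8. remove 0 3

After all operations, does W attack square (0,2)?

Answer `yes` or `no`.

Answer: no

Derivation:
Op 1: place WR@(1,0)
Op 2: place BQ@(3,3)
Op 3: place WN@(1,2)
Op 4: place WK@(0,3)
Op 5: place BQ@(4,1)
Op 6: place WR@(4,2)
Op 7: place WB@(2,1)
Op 8: remove (0,3)
Per-piece attacks for W:
  WR@(1,0): attacks (1,1) (1,2) (2,0) (3,0) (4,0) (0,0) [ray(0,1) blocked at (1,2)]
  WN@(1,2): attacks (2,4) (3,3) (0,4) (2,0) (3,1) (0,0)
  WB@(2,1): attacks (3,2) (4,3) (3,0) (1,2) (1,0) [ray(-1,1) blocked at (1,2); ray(-1,-1) blocked at (1,0)]
  WR@(4,2): attacks (4,3) (4,4) (4,1) (3,2) (2,2) (1,2) [ray(0,-1) blocked at (4,1); ray(-1,0) blocked at (1,2)]
W attacks (0,2): no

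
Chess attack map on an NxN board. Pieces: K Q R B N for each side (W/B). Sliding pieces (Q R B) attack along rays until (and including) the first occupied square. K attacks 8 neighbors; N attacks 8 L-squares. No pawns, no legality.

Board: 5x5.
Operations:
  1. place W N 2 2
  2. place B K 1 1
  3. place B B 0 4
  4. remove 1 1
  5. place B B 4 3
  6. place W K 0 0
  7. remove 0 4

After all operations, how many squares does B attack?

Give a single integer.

Answer: 4

Derivation:
Op 1: place WN@(2,2)
Op 2: place BK@(1,1)
Op 3: place BB@(0,4)
Op 4: remove (1,1)
Op 5: place BB@(4,3)
Op 6: place WK@(0,0)
Op 7: remove (0,4)
Per-piece attacks for B:
  BB@(4,3): attacks (3,4) (3,2) (2,1) (1,0)
Union (4 distinct): (1,0) (2,1) (3,2) (3,4)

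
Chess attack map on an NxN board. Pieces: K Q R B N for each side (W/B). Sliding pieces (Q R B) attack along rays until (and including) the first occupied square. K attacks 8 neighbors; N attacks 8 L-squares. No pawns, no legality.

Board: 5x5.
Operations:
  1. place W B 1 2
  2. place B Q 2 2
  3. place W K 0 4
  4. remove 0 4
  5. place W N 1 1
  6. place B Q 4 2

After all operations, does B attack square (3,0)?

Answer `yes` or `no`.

Op 1: place WB@(1,2)
Op 2: place BQ@(2,2)
Op 3: place WK@(0,4)
Op 4: remove (0,4)
Op 5: place WN@(1,1)
Op 6: place BQ@(4,2)
Per-piece attacks for B:
  BQ@(2,2): attacks (2,3) (2,4) (2,1) (2,0) (3,2) (4,2) (1,2) (3,3) (4,4) (3,1) (4,0) (1,3) (0,4) (1,1) [ray(1,0) blocked at (4,2); ray(-1,0) blocked at (1,2); ray(-1,-1) blocked at (1,1)]
  BQ@(4,2): attacks (4,3) (4,4) (4,1) (4,0) (3,2) (2,2) (3,3) (2,4) (3,1) (2,0) [ray(-1,0) blocked at (2,2)]
B attacks (3,0): no

Answer: no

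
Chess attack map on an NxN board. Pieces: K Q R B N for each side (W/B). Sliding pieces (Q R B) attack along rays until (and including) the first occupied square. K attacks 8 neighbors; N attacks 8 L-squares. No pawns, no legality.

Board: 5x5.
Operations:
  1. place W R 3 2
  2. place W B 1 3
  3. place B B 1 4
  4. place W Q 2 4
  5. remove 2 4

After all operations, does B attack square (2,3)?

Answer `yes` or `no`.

Answer: yes

Derivation:
Op 1: place WR@(3,2)
Op 2: place WB@(1,3)
Op 3: place BB@(1,4)
Op 4: place WQ@(2,4)
Op 5: remove (2,4)
Per-piece attacks for B:
  BB@(1,4): attacks (2,3) (3,2) (0,3) [ray(1,-1) blocked at (3,2)]
B attacks (2,3): yes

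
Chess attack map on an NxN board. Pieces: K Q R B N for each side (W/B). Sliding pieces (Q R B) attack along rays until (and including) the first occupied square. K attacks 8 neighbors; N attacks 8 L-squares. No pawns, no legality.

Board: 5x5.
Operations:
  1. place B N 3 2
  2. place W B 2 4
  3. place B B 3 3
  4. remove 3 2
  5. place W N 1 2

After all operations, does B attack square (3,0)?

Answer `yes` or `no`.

Answer: no

Derivation:
Op 1: place BN@(3,2)
Op 2: place WB@(2,4)
Op 3: place BB@(3,3)
Op 4: remove (3,2)
Op 5: place WN@(1,2)
Per-piece attacks for B:
  BB@(3,3): attacks (4,4) (4,2) (2,4) (2,2) (1,1) (0,0) [ray(-1,1) blocked at (2,4)]
B attacks (3,0): no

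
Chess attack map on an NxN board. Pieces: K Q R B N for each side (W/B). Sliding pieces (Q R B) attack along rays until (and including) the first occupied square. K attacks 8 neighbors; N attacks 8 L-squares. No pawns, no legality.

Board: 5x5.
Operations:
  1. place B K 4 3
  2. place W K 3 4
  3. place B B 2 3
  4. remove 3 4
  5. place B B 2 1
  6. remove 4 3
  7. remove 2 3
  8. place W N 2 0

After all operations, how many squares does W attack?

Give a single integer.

Op 1: place BK@(4,3)
Op 2: place WK@(3,4)
Op 3: place BB@(2,3)
Op 4: remove (3,4)
Op 5: place BB@(2,1)
Op 6: remove (4,3)
Op 7: remove (2,3)
Op 8: place WN@(2,0)
Per-piece attacks for W:
  WN@(2,0): attacks (3,2) (4,1) (1,2) (0,1)
Union (4 distinct): (0,1) (1,2) (3,2) (4,1)

Answer: 4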